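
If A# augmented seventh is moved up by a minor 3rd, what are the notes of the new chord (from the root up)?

C-sharp, E-sharp, G-double-sharp, B

A-sharp up a minor 3rd → C-sharp. New chord: C-sharp augmented seventh.
- root: C-sharp
- major 3rd: E-sharp
- augmented 5th: G-double-sharp
- minor 7th: B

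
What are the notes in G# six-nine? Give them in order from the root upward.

G-sharp  B-sharp  D-sharp  E-sharp  A-sharp

G# six-nine: six-nine on G-sharp.
G-sharp — root
B-sharp — major 3rd
D-sharp — perfect 5th
E-sharp — major 6th
A-sharp — major 9th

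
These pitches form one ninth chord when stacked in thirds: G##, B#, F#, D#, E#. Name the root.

E#

Arranged so that each adjacent pair is a third by letter name: E# – G## – B# – D# – F#.
The bottom of that stack, E#, is the root (this is E# dominant seventh flat nine).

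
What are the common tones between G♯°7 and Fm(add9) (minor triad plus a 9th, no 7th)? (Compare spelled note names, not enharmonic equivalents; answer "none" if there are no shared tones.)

F

G♯°7: G# B D F
Fm(add9): F Ab C G
Common to both → F.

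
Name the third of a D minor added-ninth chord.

Root of D minor added-ninth = D. The 3rd is a minor 3rd: D up a minor 3rd → F.

F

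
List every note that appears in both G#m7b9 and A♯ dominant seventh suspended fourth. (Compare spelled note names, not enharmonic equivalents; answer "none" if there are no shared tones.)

G#m7b9: G# B D# F# A
A♯ dominant seventh suspended fourth: A# D# E# G#
Common to both → G#, D#.

G#  D#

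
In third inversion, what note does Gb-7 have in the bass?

Gb-7 = Gb–Bbb–Db–Fb. Third inversion → seventh in the bass = Fb.

Fb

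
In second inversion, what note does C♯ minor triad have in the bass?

C♯ minor triad = C-sharp–E–G-sharp. Second inversion → fifth in the bass = G-sharp.

G-sharp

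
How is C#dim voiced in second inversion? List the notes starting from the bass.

G C# E

C#dim = C#–E–G; second inversion → fifth (G) lowest.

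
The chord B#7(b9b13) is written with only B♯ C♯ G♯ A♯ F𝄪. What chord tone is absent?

D𝄪

B#7(b9b13) = B♯, D𝄪, F𝄪, A♯, C♯, G♯. The voicing lacks the 3rd (major 3rd), D𝄪.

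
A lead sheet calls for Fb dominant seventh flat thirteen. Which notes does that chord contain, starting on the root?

Root Fb, quality dominant seventh flat thirteen:
- root: Fb
- major 3rd: Ab
- perfect 5th: Cb
- minor 7th: Ebb
- minor 13th: Dbb

Fb  Ab  Cb  Ebb  Dbb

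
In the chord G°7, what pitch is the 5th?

D♭

G°7 is built on G; its 5th is a diminished 5th above the root.
A fifth above G uses the letter D, and the diminished 5th above G is D♭.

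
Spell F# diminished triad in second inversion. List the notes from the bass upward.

In root position, F# diminished triad is F-sharp–A–C.
Second inversion puts the fifth (C) in the bass.

C, F-sharp, A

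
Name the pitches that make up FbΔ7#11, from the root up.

F♭, A♭, C♭, E♭, B♭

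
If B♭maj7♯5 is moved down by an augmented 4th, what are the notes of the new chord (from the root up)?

Fb, Ab, C, Eb

Transposed root: Bb → Fb (augmented 4th down). So we spell Fb augmented major seventh:
Fb — root
Ab — major 3rd
C — augmented 5th
Eb — major 7th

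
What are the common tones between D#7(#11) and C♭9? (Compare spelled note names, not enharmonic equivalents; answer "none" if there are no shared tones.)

D#7(#11): D# F## A# C# G##
C♭9: Cb Eb Gb Bbb Db
Common to both → none.

none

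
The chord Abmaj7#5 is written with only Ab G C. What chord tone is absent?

E

Abmaj7#5 = Ab, C, E, G. The voicing lacks the 5th (augmented 5th), E.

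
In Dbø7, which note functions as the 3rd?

Root of Dbø7 = D♭. The 3rd is a minor 3rd: D♭ up a minor 3rd → F♭.

F♭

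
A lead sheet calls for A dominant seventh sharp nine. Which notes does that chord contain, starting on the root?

A C# E G B#

A dominant seventh sharp nine: dominant seventh sharp nine on A.
Root: A
Major 3rd (3rd): C#
Perfect 5th (5th): E
Minor 7th (7th): G
Augmented 9th (9th): B#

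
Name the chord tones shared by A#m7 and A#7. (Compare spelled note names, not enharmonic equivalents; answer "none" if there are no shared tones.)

A#  E#  G#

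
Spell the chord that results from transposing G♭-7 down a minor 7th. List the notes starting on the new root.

A♭ – C♭ – E♭ – G♭

A minor 7th down from G♭ is A♭, so the new chord is A♭ minor seventh.
- root: A♭
- minor 3rd: C♭
- perfect 5th: E♭
- minor 7th: G♭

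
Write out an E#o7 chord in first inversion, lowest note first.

In root position, E#o7 is E#–G#–B–D.
First inversion puts the third (G#) in the bass.

G#, B, D, E#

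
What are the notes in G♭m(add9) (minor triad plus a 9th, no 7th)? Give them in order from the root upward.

Root Gb, quality minor added-ninth:
- root: Gb
- minor 3rd: Bbb
- perfect 5th: Db
- major 9th: Ab

Gb, Bbb, Db, Ab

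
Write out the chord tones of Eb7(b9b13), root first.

Eb – G – Bb – Db – Fb – Cb

Root Eb, quality dominant seventh flat nine flat thirteen:
Eb — root
G — major 3rd
Bb — perfect 5th
Db — minor 7th
Fb — minor 9th
Cb — minor 13th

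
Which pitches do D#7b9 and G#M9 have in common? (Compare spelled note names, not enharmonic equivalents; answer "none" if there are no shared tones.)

D♯, F𝄪, A♯

D#7b9 = D♯, F𝄪, A♯, C♯, E.
G#M9 = G♯, B♯, D♯, F𝄪, A♯.
Shared: D♯, F𝄪, A♯.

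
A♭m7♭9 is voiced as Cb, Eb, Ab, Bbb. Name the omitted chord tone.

The full A♭m7♭9 chord is Ab, Cb, Eb, Gb, Bbb.
Comparing with the voicing, the minor 7th (7th) — Gb — is absent.

Gb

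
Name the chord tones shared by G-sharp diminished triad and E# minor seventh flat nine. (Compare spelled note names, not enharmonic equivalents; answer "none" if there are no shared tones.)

G-sharp

G-sharp diminished triad = G-sharp, B, D.
E# minor seventh flat nine = E-sharp, G-sharp, B-sharp, D-sharp, F-sharp.
Shared: G-sharp.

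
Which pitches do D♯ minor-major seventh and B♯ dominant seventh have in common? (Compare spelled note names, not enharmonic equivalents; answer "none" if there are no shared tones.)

D♯ minor-major seventh = D-sharp, F-sharp, A-sharp, C-double-sharp.
B♯ dominant seventh = B-sharp, D-double-sharp, F-double-sharp, A-sharp.
Shared: A-sharp.

A-sharp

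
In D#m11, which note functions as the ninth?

E#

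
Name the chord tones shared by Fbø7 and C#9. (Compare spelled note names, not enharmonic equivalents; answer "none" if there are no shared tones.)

Fbø7: Fb Abb Cbb Ebb
C#9: C# E# G# B D#
Common to both → none.

none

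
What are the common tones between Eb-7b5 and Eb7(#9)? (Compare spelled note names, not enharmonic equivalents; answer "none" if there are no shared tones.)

Eb  Db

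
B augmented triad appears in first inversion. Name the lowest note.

B augmented triad in root position is B–D♯–F𝄪.
First inversion places the third in the bass, which is D♯.

D♯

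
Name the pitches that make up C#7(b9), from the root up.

C#, E#, G#, B, D

Root C#, quality dominant seventh flat nine:
C# — root
E# — major 3rd
G# — perfect 5th
B — minor 7th
D — minor 9th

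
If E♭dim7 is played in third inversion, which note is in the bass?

Dbb

E♭dim7 = Eb–Gb–Bbb–Dbb. Third inversion → seventh in the bass = Dbb.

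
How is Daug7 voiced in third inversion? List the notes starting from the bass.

C  D  F#  A#

In root position, Daug7 is D–F#–A#–C.
Third inversion puts the seventh (C) in the bass.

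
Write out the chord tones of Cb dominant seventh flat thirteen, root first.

C-flat E-flat G-flat B-double-flat A-double-flat

Root C-flat, quality dominant seventh flat thirteen:
- root: C-flat
- major 3rd: E-flat
- perfect 5th: G-flat
- minor 7th: B-double-flat
- minor 13th: A-double-flat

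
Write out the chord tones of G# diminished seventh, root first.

G♯, B, D, F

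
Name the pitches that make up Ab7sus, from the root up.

A♭ D♭ E♭ G♭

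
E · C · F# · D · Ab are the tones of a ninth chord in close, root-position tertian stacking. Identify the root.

Arranged so that each adjacent pair is a third by letter name: D – F# – Ab – C – E.
The bottom of that stack, D, is the root (this is D dominant ninth flat five).

D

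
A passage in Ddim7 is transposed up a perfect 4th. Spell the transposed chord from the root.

G, Bb, Db, Fb

D up a perfect 4th → G. New chord: G diminished seventh.
Root: G
Minor 3rd (3rd): Bb
Diminished 5th (5th): Db
Diminished 7th (7th): Fb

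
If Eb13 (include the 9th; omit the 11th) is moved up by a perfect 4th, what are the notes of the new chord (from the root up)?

A♭  C  E♭  G♭  B♭  F

E♭ up a perfect 4th → A♭. New chord: A♭ dominant thirteenth.
root → A♭
3rd (major 3rd) → C
5th (perfect 5th) → E♭
7th (minor 7th) → G♭
9th (major 9th) → B♭
13th (major 13th) → F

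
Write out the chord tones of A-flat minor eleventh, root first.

A-flat C-flat E-flat G-flat B-flat D-flat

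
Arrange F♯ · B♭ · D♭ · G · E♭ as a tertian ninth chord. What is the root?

Stacking in thirds gives E♭ – G – B♭ – D♭ – F♯, so E♭ is the root — E♭ dominant seventh sharp nine.

E♭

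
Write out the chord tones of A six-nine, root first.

Root A, quality six-nine:
root → A
3rd (major 3rd) → C-sharp
5th (perfect 5th) → E
6th (major 6th) → F-sharp
9th (major 9th) → B

A  C-sharp  E  F-sharp  B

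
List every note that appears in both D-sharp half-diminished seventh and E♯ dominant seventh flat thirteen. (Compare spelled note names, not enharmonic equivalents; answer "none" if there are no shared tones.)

D-sharp C-sharp

D-sharp half-diminished seventh: D-sharp F-sharp A C-sharp
E♯ dominant seventh flat thirteen: E-sharp G-double-sharp B-sharp D-sharp C-sharp
Common to both → D-sharp, C-sharp.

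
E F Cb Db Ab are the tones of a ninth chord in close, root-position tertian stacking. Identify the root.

Db

Arranged so that each adjacent pair is a third by letter name: Db – F – Ab – Cb – E.
The bottom of that stack, Db, is the root (this is Db dominant seventh sharp nine).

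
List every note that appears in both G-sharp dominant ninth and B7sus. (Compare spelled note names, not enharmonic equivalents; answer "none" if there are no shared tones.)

F#

G-sharp dominant ninth = G#, B#, D#, F#, A#.
B7sus = B, E, F#, A.
Shared: F#.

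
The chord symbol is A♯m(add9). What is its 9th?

A♯m(add9) is built on A#; its 9th is a major 9th above the root.
A second above A uses the letter B, and the major 9th above A# is B#.

B#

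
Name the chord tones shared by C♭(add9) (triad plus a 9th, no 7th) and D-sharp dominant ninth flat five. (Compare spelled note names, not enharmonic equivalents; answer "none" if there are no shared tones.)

none

C♭(add9) = Cb, Eb, Gb, Db.
D-sharp dominant ninth flat five = D#, F##, A, C#, E#.
Shared: none.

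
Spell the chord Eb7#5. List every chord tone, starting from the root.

Eb G B Db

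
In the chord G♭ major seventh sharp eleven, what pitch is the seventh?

Root of G♭ major seventh sharp eleven = Gb. The 7th is a major 7th: Gb up a major 7th → F.

F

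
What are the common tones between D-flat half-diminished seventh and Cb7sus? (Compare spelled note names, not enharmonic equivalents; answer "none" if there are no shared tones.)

D-flat half-diminished seventh: Db Fb Abb Cb
Cb7sus: Cb Fb Gb Bbb
Common to both → Fb, Cb.

Fb, Cb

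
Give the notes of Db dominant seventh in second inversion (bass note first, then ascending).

In root position, Db dominant seventh is D♭–F–A♭–C♭.
Second inversion puts the fifth (A♭) in the bass.

A♭ C♭ D♭ F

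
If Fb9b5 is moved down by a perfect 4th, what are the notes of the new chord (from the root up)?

Cb Eb Gbb Bbb Db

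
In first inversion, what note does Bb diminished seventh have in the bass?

Db

Bb diminished seventh in root position is Bb–Db–Fb–Abb.
First inversion places the third in the bass, which is Db.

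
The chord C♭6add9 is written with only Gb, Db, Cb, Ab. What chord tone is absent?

The full C♭6add9 chord is Cb, Eb, Gb, Ab, Db.
Comparing with the voicing, the major 3rd (3rd) — Eb — is absent.

Eb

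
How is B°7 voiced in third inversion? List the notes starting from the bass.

A♭, B, D, F

B°7 = B–D–F–A♭; third inversion → seventh (A♭) lowest.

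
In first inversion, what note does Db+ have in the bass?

Db+ in root position is D♭–F–A.
First inversion places the third in the bass, which is F.

F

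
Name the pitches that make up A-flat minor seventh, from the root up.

A-flat – C-flat – E-flat – G-flat

A-flat minor seventh: minor seventh on A-flat.
Root: A-flat
Minor 3rd (3rd): C-flat
Perfect 5th (5th): E-flat
Minor 7th (7th): G-flat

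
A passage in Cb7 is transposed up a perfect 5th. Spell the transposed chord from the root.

G♭  B♭  D♭  F♭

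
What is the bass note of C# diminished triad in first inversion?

E

C# diminished triad = C#–E–G. First inversion → third in the bass = E.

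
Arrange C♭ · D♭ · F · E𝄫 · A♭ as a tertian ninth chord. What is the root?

D♭

Arranged so that each adjacent pair is a third by letter name: D♭ – F – A♭ – C♭ – E𝄫.
The bottom of that stack, D♭, is the root (this is D♭ dominant seventh flat nine).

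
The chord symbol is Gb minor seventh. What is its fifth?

Gb minor seventh is built on G-flat; its 5th is a perfect 5th above the root.
A fifth above G uses the letter D, and the perfect 5th above G-flat is D-flat.

D-flat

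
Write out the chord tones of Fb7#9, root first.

F♭ – A♭ – C♭ – E𝄫 – G

Fb7#9 is a dominant seventh sharp nine built on F♭.
root → F♭
3rd (major 3rd) → A♭
5th (perfect 5th) → C♭
7th (minor 7th) → E𝄫
9th (augmented 9th) → G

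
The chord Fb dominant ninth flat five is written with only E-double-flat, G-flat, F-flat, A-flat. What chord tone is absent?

C-double-flat

Fb dominant ninth flat five = F-flat, A-flat, C-double-flat, E-double-flat, G-flat. The voicing lacks the 5th (diminished 5th), C-double-flat.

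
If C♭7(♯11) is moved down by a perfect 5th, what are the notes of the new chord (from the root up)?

F♭ – A♭ – C♭ – E𝄫 – B♭

Transposed root: C♭ → F♭ (perfect 5th down). So we spell F♭ dominant seventh sharp eleven:
root → F♭
3rd (major 3rd) → A♭
5th (perfect 5th) → C♭
7th (minor 7th) → E𝄫
11th (augmented 11th) → B♭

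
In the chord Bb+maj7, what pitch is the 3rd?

D

Root of Bb+maj7 = Bb. The 3rd is a major 3rd: Bb up a major 3rd → D.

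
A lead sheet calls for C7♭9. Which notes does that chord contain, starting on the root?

C7♭9: dominant seventh flat nine on C.
C — root
E — major 3rd
G — perfect 5th
B♭ — minor 7th
D♭ — minor 9th

C, E, G, B♭, D♭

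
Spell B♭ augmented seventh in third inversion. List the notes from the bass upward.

A♭ B♭ D F♯

In root position, B♭ augmented seventh is B♭–D–F♯–A♭.
Third inversion puts the seventh (A♭) in the bass.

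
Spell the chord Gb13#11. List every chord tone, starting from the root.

Gb13#11: dominant thirteenth sharp eleven on Gb.
Gb — root
Bb — major 3rd
Db — perfect 5th
Fb — minor 7th
Ab — major 9th
C — augmented 11th
Eb — major 13th

Gb, Bb, Db, Fb, Ab, C, Eb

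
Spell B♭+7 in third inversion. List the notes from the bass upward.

Ab, Bb, D, F#

B♭+7 = Bb–D–F#–Ab; third inversion → seventh (Ab) lowest.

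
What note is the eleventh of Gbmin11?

Root of Gbmin11 = G♭. The 11th is a perfect 11th: G♭ up a perfect 11th → C♭.

C♭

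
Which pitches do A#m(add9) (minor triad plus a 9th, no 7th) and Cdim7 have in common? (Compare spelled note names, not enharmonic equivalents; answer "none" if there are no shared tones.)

A#m(add9) = A♯, C♯, E♯, B♯.
Cdim7 = C, E♭, G♭, B𝄫.
Shared: none.

none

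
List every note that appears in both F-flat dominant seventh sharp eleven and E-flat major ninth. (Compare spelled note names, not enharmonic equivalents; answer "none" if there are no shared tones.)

Bb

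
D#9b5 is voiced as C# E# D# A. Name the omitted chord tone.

F##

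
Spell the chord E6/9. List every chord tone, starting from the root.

E  G#  B  C#  F#

E6/9: six-nine on E.
E — root
G# — major 3rd
B — perfect 5th
C# — major 6th
F# — major 9th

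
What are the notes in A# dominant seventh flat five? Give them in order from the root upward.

A#, C##, E, G#

A# dominant seventh flat five is a dominant seventh flat five built on A#.
root → A#
3rd (major 3rd) → C##
5th (diminished 5th) → E
7th (minor 7th) → G#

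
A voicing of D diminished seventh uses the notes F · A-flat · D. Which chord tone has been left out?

C-flat

D diminished seventh = D, F, A-flat, C-flat. The voicing lacks the 7th (diminished 7th), C-flat.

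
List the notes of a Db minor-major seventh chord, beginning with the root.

Db minor-major seventh: minor-major seventh on Db.
Db — root
Fb — minor 3rd
Ab — perfect 5th
C — major 7th

Db Fb Ab C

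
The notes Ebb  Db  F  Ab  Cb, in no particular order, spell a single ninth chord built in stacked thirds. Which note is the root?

Arranged so that each adjacent pair is a third by letter name: Db – F – Ab – Cb – Ebb.
The bottom of that stack, Db, is the root (this is Db dominant seventh flat nine).

Db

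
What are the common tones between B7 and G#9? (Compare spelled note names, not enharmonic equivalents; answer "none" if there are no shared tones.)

D#, F#

B7: B D# F# A
G#9: G# B# D# F# A#
Common to both → D#, F#.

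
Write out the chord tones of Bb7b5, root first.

Bb – D – Fb – Ab

Bb7b5: dominant seventh flat five on Bb.
Bb — root
D — major 3rd
Fb — diminished 5th
Ab — minor 7th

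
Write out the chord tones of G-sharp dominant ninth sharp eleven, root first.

G-sharp dominant ninth sharp eleven is a dominant ninth sharp eleven built on G-sharp.
- root: G-sharp
- major 3rd: B-sharp
- perfect 5th: D-sharp
- minor 7th: F-sharp
- major 9th: A-sharp
- augmented 11th: C-double-sharp

G-sharp, B-sharp, D-sharp, F-sharp, A-sharp, C-double-sharp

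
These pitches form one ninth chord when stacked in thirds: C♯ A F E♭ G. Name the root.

Arranged so that each adjacent pair is a third by letter name: F – A – C♯ – E♭ – G.
The bottom of that stack, F, is the root (this is F dominant ninth sharp five).

F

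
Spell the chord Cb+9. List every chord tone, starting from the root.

C♭ E♭ G B𝄫 D♭

Cb+9 is a dominant ninth sharp five built on C♭.
Root: C♭
Major 3rd (3rd): E♭
Augmented 5th (5th): G
Minor 7th (7th): B𝄫
Major 9th (9th): D♭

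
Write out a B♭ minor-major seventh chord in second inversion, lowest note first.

F, A, B♭, D♭

B♭ minor-major seventh = B♭–D♭–F–A; second inversion → fifth (F) lowest.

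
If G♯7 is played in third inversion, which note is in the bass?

G♯7 in root position is G#–B#–D#–F#.
Third inversion places the seventh in the bass, which is F#.

F#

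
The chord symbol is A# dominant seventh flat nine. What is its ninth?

A# dominant seventh flat nine is built on A-sharp; its 9th is a minor 9th above the root.
A second above A uses the letter B, and the minor 9th above A-sharp is B.

B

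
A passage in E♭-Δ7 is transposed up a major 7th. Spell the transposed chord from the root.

D, F, A, C#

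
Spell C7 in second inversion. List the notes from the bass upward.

G – B♭ – C – E

C7 = C–E–G–B♭; second inversion → fifth (G) lowest.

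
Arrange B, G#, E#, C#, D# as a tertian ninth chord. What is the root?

Arranged so that each adjacent pair is a third by letter name: C# – E# – G# – B – D#.
The bottom of that stack, C#, is the root (this is C# dominant ninth).

C#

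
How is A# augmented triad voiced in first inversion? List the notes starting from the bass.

C##, E##, A#

A# augmented triad = A#–C##–E##; first inversion → third (C##) lowest.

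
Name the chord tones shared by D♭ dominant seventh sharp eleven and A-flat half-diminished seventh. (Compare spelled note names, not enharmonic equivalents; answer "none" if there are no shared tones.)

A-flat C-flat

D♭ dominant seventh sharp eleven: D-flat F A-flat C-flat G
A-flat half-diminished seventh: A-flat C-flat E-double-flat G-flat
Common to both → A-flat, C-flat.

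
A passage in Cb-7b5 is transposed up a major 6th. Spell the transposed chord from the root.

Ab Cb Ebb Gb

Cb up a major 6th → Ab. New chord: Ab half-diminished seventh.
root → Ab
3rd (minor 3rd) → Cb
5th (diminished 5th) → Ebb
7th (minor 7th) → Gb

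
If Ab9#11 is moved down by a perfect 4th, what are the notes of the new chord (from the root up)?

A perfect 4th down from Ab is Eb, so the new chord is Eb dominant ninth sharp eleven.
Root: Eb
Major 3rd (3rd): G
Perfect 5th (5th): Bb
Minor 7th (7th): Db
Major 9th (9th): F
Augmented 11th (11th): A

Eb, G, Bb, Db, F, A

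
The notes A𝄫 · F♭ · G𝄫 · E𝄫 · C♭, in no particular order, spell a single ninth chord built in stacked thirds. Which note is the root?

Arranged so that each adjacent pair is a third by letter name: F♭ – A𝄫 – C♭ – E𝄫 – G𝄫.
The bottom of that stack, F♭, is the root (this is F♭ minor seventh flat nine).

F♭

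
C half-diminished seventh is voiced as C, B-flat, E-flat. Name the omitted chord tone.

G-flat

The full C half-diminished seventh chord is C, E-flat, G-flat, B-flat.
Comparing with the voicing, the diminished 5th (5th) — G-flat — is absent.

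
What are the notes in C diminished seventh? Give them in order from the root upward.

C, Eb, Gb, Bbb

C diminished seventh is a diminished seventh built on C.
- root: C
- minor 3rd: Eb
- diminished 5th: Gb
- diminished 7th: Bbb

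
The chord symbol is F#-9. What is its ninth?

Root of F#-9 = F#. The 9th is a major 9th: F# up a major 9th → G#.

G#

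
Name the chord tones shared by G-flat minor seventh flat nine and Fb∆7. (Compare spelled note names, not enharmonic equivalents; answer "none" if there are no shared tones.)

G-flat minor seventh flat nine: G♭ B𝄫 D♭ F♭ A𝄫
Fb∆7: F♭ A♭ C♭ E♭
Common to both → F♭.

F♭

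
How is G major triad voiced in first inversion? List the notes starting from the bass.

B, D, G

G major triad = G–B–D; first inversion → third (B) lowest.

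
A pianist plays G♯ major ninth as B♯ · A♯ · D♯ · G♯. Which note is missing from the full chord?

The full G♯ major ninth chord is G♯, B♯, D♯, F𝄪, A♯.
Comparing with the voicing, the major 7th (7th) — F𝄪 — is absent.

F𝄪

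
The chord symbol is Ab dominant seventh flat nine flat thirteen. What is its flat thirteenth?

Fb

Root of Ab dominant seventh flat nine flat thirteen = Ab. The 13th is a minor 13th: Ab up a minor 13th → Fb.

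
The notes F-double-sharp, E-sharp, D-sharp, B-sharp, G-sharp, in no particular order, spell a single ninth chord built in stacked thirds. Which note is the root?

Stacking in thirds gives E-sharp – G-sharp – B-sharp – D-sharp – F-double-sharp, so E-sharp is the root — E-sharp minor ninth.

E-sharp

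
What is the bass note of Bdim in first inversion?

D

Bdim = B–D–F. First inversion → third in the bass = D.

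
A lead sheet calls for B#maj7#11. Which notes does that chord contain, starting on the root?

B#, D##, F##, A##, E##

B#maj7#11 is a major seventh sharp eleven built on B#.
B# — root
D## — major 3rd
F## — perfect 5th
A## — major 7th
E## — augmented 11th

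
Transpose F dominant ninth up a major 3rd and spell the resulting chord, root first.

A – C-sharp – E – G – B

Transposed root: F → A (major 3rd up). So we spell A dominant ninth:
- root: A
- major 3rd: C-sharp
- perfect 5th: E
- minor 7th: G
- major 9th: B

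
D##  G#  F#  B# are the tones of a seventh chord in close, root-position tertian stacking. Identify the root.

Arranged so that each adjacent pair is a third by letter name: G# – B# – D## – F#.
The bottom of that stack, G#, is the root (this is G# augmented seventh).

G#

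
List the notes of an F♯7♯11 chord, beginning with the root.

F♯7♯11: dominant seventh sharp eleven on F#.
F# — root
A# — major 3rd
C# — perfect 5th
E — minor 7th
B# — augmented 11th

F#, A#, C#, E, B#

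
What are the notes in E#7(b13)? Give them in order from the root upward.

E♯ – G𝄪 – B♯ – D♯ – C♯

Root E♯, quality dominant seventh flat thirteen:
Root: E♯
Major 3rd (3rd): G𝄪
Perfect 5th (5th): B♯
Minor 7th (7th): D♯
Minor 13th (13th): C♯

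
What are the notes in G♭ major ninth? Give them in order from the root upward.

G♭, B♭, D♭, F, A♭

G♭ major ninth: major ninth on G♭.
- root: G♭
- major 3rd: B♭
- perfect 5th: D♭
- major 7th: F
- major 9th: A♭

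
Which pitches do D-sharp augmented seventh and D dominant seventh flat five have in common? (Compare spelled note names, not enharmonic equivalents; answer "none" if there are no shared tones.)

none

D-sharp augmented seventh = D-sharp, F-double-sharp, A-double-sharp, C-sharp.
D dominant seventh flat five = D, F-sharp, A-flat, C.
Shared: none.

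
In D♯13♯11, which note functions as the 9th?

Root of D♯13♯11 = D#. The 9th is a major 9th: D# up a major 9th → E#.

E#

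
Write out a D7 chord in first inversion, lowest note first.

F# A C D

D7 = D–F#–A–C; first inversion → third (F#) lowest.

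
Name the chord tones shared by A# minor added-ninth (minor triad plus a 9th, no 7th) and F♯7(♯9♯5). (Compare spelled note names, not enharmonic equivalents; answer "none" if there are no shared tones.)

A# minor added-ninth = A♯, C♯, E♯, B♯.
F♯7(♯9♯5) = F♯, A♯, C𝄪, E, G𝄪.
Shared: A♯.

A♯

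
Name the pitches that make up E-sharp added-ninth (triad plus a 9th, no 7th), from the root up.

E-sharp added-ninth is an added-ninth built on E#.
- root: E#
- major 3rd: G##
- perfect 5th: B#
- major 9th: F##

E# – G## – B# – F##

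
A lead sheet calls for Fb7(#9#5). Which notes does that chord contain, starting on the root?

Fb Ab C Ebb G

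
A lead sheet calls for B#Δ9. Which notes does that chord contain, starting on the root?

B#  D##  F##  A##  C##

Root B#, quality major ninth:
- root: B#
- major 3rd: D##
- perfect 5th: F##
- major 7th: A##
- major 9th: C##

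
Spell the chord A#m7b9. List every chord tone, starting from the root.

A♯ – C♯ – E♯ – G♯ – B

A#m7b9: minor seventh flat nine on A♯.
A♯ — root
C♯ — minor 3rd
E♯ — perfect 5th
G♯ — minor 7th
B — minor 9th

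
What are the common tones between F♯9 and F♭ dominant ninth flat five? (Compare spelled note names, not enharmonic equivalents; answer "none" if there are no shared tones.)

none

F♯9 = F#, A#, C#, E, G#.
F♭ dominant ninth flat five = Fb, Ab, Cbb, Ebb, Gb.
Shared: none.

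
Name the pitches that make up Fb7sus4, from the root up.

Fb, Bbb, Cb, Ebb

Fb7sus4 is a dominant seventh suspended fourth built on Fb.
Root: Fb
Perfect 4th (4th): Bbb
Perfect 5th (5th): Cb
Minor 7th (7th): Ebb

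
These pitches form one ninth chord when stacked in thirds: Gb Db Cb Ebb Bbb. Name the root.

Cb

Arranged so that each adjacent pair is a third by letter name: Cb – Ebb – Gb – Bbb – Db.
The bottom of that stack, Cb, is the root (this is Cb minor ninth).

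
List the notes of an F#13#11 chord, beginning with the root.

F# – A# – C# – E – G# – B# – D#

F#13#11 is a dominant thirteenth sharp eleven built on F#.
Root: F#
Major 3rd (3rd): A#
Perfect 5th (5th): C#
Minor 7th (7th): E
Major 9th (9th): G#
Augmented 11th (11th): B#
Major 13th (13th): D#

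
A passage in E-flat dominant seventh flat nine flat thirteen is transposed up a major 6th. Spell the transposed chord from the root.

C, E, G, B-flat, D-flat, A-flat

Transposed root: E-flat → C (major 6th up). So we spell C dominant seventh flat nine flat thirteen:
root → C
3rd (major 3rd) → E
5th (perfect 5th) → G
7th (minor 7th) → B-flat
9th (minor 9th) → D-flat
13th (minor 13th) → A-flat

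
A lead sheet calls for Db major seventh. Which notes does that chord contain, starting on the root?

Db major seventh: major seventh on D♭.
- root: D♭
- major 3rd: F
- perfect 5th: A♭
- major 7th: C

D♭ – F – A♭ – C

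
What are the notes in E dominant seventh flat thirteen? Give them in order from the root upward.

E dominant seventh flat thirteen: dominant seventh flat thirteen on E.
- root: E
- major 3rd: G#
- perfect 5th: B
- minor 7th: D
- minor 13th: C

E, G#, B, D, C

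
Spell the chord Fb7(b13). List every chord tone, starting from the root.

Fb – Ab – Cb – Ebb – Dbb

Root Fb, quality dominant seventh flat thirteen:
root → Fb
3rd (major 3rd) → Ab
5th (perfect 5th) → Cb
7th (minor 7th) → Ebb
13th (minor 13th) → Dbb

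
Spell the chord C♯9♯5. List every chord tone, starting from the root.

Root C#, quality dominant ninth sharp five:
Root: C#
Major 3rd (3rd): E#
Augmented 5th (5th): G##
Minor 7th (7th): B
Major 9th (9th): D#

C#  E#  G##  B  D#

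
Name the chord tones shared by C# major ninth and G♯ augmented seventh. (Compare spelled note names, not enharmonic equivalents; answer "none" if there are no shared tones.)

C# major ninth = C#, E#, G#, B#, D#.
G♯ augmented seventh = G#, B#, D##, F#.
Shared: G#, B#.

G#  B#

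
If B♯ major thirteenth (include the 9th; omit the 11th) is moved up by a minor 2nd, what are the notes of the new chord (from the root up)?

C-sharp  E-sharp  G-sharp  B-sharp  D-sharp  A-sharp

A minor 2nd up from B-sharp is C-sharp, so the new chord is C-sharp major thirteenth.
root → C-sharp
3rd (major 3rd) → E-sharp
5th (perfect 5th) → G-sharp
7th (major 7th) → B-sharp
9th (major 9th) → D-sharp
13th (major 13th) → A-sharp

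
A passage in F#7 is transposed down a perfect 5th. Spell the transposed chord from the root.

F# down a perfect 5th → B. New chord: B dominant seventh.
- root: B
- major 3rd: D#
- perfect 5th: F#
- minor 7th: A

B – D# – F# – A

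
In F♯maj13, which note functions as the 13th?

F♯maj13 is built on F#; its 13th is a major 13th above the root.
A sixth above F uses the letter D, and the major 13th above F# is D#.

D#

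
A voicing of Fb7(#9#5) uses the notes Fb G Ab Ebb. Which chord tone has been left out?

C

The full Fb7(#9#5) chord is Fb, Ab, C, Ebb, G.
Comparing with the voicing, the augmented 5th (5th) — C — is absent.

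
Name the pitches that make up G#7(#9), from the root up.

G#7(#9) is a dominant seventh sharp nine built on G♯.
- root: G♯
- major 3rd: B♯
- perfect 5th: D♯
- minor 7th: F♯
- augmented 9th: A𝄪

G♯, B♯, D♯, F♯, A𝄪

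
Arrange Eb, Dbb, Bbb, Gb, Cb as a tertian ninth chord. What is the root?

Arranged so that each adjacent pair is a third by letter name: Cb – Eb – Gb – Bbb – Dbb.
The bottom of that stack, Cb, is the root (this is Cb dominant seventh flat nine).

Cb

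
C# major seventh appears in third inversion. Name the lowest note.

B♯

C# major seventh in root position is C♯–E♯–G♯–B♯.
Third inversion places the seventh in the bass, which is B♯.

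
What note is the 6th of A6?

A6 is built on A; its 6th is a major 6th above the root.
A sixth above A uses the letter F, and the major 6th above A is F#.

F#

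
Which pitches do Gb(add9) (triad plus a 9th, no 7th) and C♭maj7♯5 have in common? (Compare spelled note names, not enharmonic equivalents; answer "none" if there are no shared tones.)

B♭

Gb(add9): G♭ B♭ D♭ A♭
C♭maj7♯5: C♭ E♭ G B♭
Common to both → B♭.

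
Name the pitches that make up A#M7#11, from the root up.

A♯ – C𝄪 – E♯ – G𝄪 – D𝄪

Root A♯, quality major seventh sharp eleven:
root → A♯
3rd (major 3rd) → C𝄪
5th (perfect 5th) → E♯
7th (major 7th) → G𝄪
11th (augmented 11th) → D𝄪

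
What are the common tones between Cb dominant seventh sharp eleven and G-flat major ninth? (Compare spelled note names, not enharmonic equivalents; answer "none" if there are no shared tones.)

G-flat F

Cb dominant seventh sharp eleven: C-flat E-flat G-flat B-double-flat F
G-flat major ninth: G-flat B-flat D-flat F A-flat
Common to both → G-flat, F.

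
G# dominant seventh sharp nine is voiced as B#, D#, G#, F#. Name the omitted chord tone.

A##

The full G# dominant seventh sharp nine chord is G#, B#, D#, F#, A##.
Comparing with the voicing, the augmented 9th (9th) — A## — is absent.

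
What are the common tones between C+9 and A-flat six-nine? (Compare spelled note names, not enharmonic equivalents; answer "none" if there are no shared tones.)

C  Bb

C+9: C E G# Bb D
A-flat six-nine: Ab C Eb F Bb
Common to both → C, Bb.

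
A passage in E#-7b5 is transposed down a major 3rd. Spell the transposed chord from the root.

E♯ down a major 3rd → C♯. New chord: C♯ half-diminished seventh.
C♯ — root
E — minor 3rd
G — diminished 5th
B — minor 7th

C♯, E, G, B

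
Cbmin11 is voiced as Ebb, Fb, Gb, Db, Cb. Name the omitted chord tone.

Cbmin11 = Cb, Ebb, Gb, Bbb, Db, Fb. The voicing lacks the 7th (minor 7th), Bbb.

Bbb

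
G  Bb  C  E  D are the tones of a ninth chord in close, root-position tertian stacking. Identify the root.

C

Stacking in thirds gives C – E – G – Bb – D, so C is the root — C dominant ninth.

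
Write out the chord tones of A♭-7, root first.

Ab, Cb, Eb, Gb

Root Ab, quality minor seventh:
Ab — root
Cb — minor 3rd
Eb — perfect 5th
Gb — minor 7th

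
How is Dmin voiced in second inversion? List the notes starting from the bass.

In root position, Dmin is D–F–A.
Second inversion puts the fifth (A) in the bass.

A, D, F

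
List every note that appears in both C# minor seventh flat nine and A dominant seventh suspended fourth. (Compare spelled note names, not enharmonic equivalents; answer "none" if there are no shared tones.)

C# minor seventh flat nine: C-sharp E G-sharp B D
A dominant seventh suspended fourth: A D E G
Common to both → E, D.

E – D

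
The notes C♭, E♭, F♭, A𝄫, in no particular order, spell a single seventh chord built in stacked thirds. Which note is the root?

F♭

Arranged so that each adjacent pair is a third by letter name: F♭ – A𝄫 – C♭ – E♭.
The bottom of that stack, F♭, is the root (this is F♭ minor-major seventh).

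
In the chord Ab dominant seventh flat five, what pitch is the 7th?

G♭

Root of Ab dominant seventh flat five = A♭. The 7th is a minor 7th: A♭ up a minor 7th → G♭.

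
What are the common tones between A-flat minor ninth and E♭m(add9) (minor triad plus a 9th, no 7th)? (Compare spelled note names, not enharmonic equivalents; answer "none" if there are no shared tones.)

A-flat minor ninth = Ab, Cb, Eb, Gb, Bb.
E♭m(add9) = Eb, Gb, Bb, F.
Shared: Eb, Gb, Bb.

Eb, Gb, Bb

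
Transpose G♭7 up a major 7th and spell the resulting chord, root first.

F, A, C, Eb

A major 7th up from Gb is F, so the new chord is F dominant seventh.
Root: F
Major 3rd (3rd): A
Perfect 5th (5th): C
Minor 7th (7th): Eb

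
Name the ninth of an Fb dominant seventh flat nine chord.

G-double-flat

Fb dominant seventh flat nine is built on F-flat; its 9th is a minor 9th above the root.
A second above F uses the letter G, and the minor 9th above F-flat is G-double-flat.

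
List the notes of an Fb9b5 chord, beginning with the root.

Fb, Ab, Cbb, Ebb, Gb

Root Fb, quality dominant ninth flat five:
Root: Fb
Major 3rd (3rd): Ab
Diminished 5th (5th): Cbb
Minor 7th (7th): Ebb
Major 9th (9th): Gb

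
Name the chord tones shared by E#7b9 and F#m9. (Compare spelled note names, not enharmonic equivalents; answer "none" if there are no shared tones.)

F#

E#7b9 = E#, G##, B#, D#, F#.
F#m9 = F#, A, C#, E, G#.
Shared: F#.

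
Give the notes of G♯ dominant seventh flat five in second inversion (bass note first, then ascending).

G♯ dominant seventh flat five = G-sharp–B-sharp–D–F-sharp; second inversion → fifth (D) lowest.

D F-sharp G-sharp B-sharp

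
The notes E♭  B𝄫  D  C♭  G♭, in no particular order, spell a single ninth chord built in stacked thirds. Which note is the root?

Stacking in thirds gives C♭ – E♭ – G♭ – B𝄫 – D, so C♭ is the root — C♭ dominant seventh sharp nine.

C♭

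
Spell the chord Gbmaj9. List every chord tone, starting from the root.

Gb  Bb  Db  F  Ab

Gbmaj9 is a major ninth built on Gb.
root → Gb
3rd (major 3rd) → Bb
5th (perfect 5th) → Db
7th (major 7th) → F
9th (major 9th) → Ab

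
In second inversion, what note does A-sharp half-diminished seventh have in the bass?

E

A-sharp half-diminished seventh in root position is A-sharp–C-sharp–E–G-sharp.
Second inversion places the fifth in the bass, which is E.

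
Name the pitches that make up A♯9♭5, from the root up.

A♯, C𝄪, E, G♯, B♯

Root A♯, quality dominant ninth flat five:
A♯ — root
C𝄪 — major 3rd
E — diminished 5th
G♯ — minor 7th
B♯ — major 9th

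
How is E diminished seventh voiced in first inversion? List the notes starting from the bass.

G – B-flat – D-flat – E

In root position, E diminished seventh is E–G–B-flat–D-flat.
First inversion puts the third (G) in the bass.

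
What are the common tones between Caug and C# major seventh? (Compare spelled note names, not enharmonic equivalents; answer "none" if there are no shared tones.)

G#

Caug: C E G#
C# major seventh: C# E# G# B#
Common to both → G#.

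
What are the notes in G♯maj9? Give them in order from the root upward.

G#, B#, D#, F##, A#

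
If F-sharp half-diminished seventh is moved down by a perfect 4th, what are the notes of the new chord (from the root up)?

C-sharp, E, G, B

A perfect 4th down from F-sharp is C-sharp, so the new chord is C-sharp half-diminished seventh.
root → C-sharp
3rd (minor 3rd) → E
5th (diminished 5th) → G
7th (minor 7th) → B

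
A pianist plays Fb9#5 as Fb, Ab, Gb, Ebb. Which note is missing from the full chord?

C

Fb9#5 = Fb, Ab, C, Ebb, Gb. The voicing lacks the 5th (augmented 5th), C.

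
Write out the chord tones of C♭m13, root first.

C♭m13 is a minor thirteenth built on Cb.
- root: Cb
- minor 3rd: Ebb
- perfect 5th: Gb
- minor 7th: Bbb
- major 9th: Db
- perfect 11th: Fb
- major 13th: Ab

Cb, Ebb, Gb, Bbb, Db, Fb, Ab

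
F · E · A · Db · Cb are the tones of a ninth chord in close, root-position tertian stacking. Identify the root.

Db

Arranged so that each adjacent pair is a third by letter name: Db – F – A – Cb – E.
The bottom of that stack, Db, is the root (this is Db dominant seventh sharp nine sharp five).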